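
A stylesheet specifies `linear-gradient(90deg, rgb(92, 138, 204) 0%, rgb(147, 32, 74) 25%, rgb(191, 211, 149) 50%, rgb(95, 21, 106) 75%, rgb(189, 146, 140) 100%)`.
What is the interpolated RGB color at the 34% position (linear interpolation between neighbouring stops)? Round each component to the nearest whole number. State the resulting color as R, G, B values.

34% lies between the 25% and 50% stops, so the local fraction is t = (34 − 25)/(50 − 25) = 9/25 ≈ 0.36.
R = 147 + 0.36 × (191 − 147) = 162.84 → 163
G = 32 + 0.36 × (211 − 32) = 96.44 → 96
B = 74 + 0.36 × (149 − 74) = 101 → 101

(163, 96, 101)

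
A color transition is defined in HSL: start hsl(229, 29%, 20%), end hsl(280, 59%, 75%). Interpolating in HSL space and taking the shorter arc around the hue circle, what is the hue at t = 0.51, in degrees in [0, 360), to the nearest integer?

255

Hue arc: Δh = 280 − 229 = 51° (|Δh| ≤ 180, already the shorter path).
H = 229 + 0.51 × (51) = 255.01 → 255°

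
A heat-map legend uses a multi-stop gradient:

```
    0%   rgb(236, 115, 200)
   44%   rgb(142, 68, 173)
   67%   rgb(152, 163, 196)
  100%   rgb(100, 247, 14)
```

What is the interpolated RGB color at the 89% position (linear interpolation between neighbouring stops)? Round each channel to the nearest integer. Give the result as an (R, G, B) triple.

(117, 219, 75)

89% lies between the 67% and 100% stops, so the local fraction is t = (89 − 67)/(100 − 67) = 22/33 ≈ 0.6667.
R = 152 + 0.6667 × (100 − 152) = 117.332 → 117
G = 163 + 0.6667 × (247 − 163) = 219.003 → 219
B = 196 + 0.6667 × (14 − 196) = 74.661 → 75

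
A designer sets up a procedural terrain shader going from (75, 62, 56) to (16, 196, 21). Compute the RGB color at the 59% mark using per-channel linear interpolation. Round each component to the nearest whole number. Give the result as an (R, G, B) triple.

59% corresponds to t = 0.59.
R = 75 + 0.59 × (16 − 75) = 75 + 0.59 × -59 = 40.19 → 40
G = 62 + 0.59 × (196 − 62) = 62 + 0.59 × 134 = 141.06 → 141
B = 56 + 0.59 × (21 − 56) = 56 + 0.59 × -35 = 35.35 → 35

(40, 141, 35)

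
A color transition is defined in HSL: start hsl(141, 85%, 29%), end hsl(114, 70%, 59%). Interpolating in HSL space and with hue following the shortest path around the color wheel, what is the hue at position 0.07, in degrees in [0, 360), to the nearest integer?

139

Hue arc: Δh = 114 − 141 = -27° (|Δh| ≤ 180, already the shorter path).
H = 141 + 0.07 × (-27) = 139.11 → 139°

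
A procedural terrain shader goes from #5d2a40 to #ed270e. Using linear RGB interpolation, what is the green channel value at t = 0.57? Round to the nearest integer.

G₁ = 42 (from #5d2a40), G₂ = 39 (from #ed270e).
G = 42 + 0.57 × (39 − 42) = 40.29 → 40

40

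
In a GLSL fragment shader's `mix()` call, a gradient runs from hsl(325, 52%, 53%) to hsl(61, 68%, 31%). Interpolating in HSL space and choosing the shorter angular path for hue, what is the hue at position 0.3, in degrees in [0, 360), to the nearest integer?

Hue: 61 − 325 = -264°, but |-264| > 180 so the shorter arc goes the other way: Δh = -264 + 360 = 96°.
H = 325 + 0.3 × (96) = 353.8 → 354°

354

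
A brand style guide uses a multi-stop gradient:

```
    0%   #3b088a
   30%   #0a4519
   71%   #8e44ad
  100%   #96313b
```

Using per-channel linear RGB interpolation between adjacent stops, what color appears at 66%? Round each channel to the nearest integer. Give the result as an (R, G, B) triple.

66% lies between the 30% and 71% stops, so the local fraction is t = (66 − 30)/(71 − 30) = 36/41 ≈ 0.878.
#0a4519 → (10, 69, 25); #8e44ad → (142, 68, 173).
R = 10 + 0.878 × (142 − 10) = 125.896 → 126
G = 69 + 0.878 × (68 − 69) = 68.122 → 68
B = 25 + 0.878 × (173 − 25) = 154.944 → 155

(126, 68, 155)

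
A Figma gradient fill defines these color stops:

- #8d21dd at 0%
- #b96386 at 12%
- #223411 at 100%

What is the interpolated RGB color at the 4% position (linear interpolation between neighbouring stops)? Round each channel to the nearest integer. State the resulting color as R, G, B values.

(156, 55, 192)

4% lies between the 0% and 12% stops, so the local fraction is t = (4 − 0)/(12 − 0) = 4/12 ≈ 0.3333.
#8d21dd → (141, 33, 221); #b96386 → (185, 99, 134).
R = 141 + 0.3333 × (185 − 141) = 155.665 → 156
G = 33 + 0.3333 × (99 − 33) = 54.998 → 55
B = 221 + 0.3333 × (134 − 221) = 192.003 → 192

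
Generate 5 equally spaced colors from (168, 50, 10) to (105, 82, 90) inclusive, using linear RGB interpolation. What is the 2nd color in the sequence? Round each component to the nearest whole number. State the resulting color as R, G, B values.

With 5 swatches and endpoints inclusive, swatch 2 sits at t = (2 − 1)/(5 − 1) = 1/4 ≈ 0.25.
R = 168 + 0.25 × (105 − 168) = 152.25 → 152
G = 50 + 0.25 × (82 − 50) = 58 → 58
B = 10 + 0.25 × (90 − 10) = 30 → 30

(152, 58, 30)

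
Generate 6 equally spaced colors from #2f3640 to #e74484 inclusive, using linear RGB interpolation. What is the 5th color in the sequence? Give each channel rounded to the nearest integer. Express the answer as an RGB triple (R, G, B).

(194, 65, 118)

With 6 swatches and endpoints inclusive, swatch 5 sits at t = (5 − 1)/(6 − 1) = 4/5 ≈ 0.8.
#2f3640 → (47, 54, 64); #e74484 → (231, 68, 132).
R = 47 + 0.8 × (231 − 47) = 194.2 → 194
G = 54 + 0.8 × (68 − 54) = 65.2 → 65
B = 64 + 0.8 × (132 − 64) = 118.4 → 118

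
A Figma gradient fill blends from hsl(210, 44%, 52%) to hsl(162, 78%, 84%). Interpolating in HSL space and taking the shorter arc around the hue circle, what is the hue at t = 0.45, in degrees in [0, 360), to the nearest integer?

188

Hue arc: Δh = 162 − 210 = -48° (|Δh| ≤ 180, already the shorter path).
H = 210 + 0.45 × (-48) = 188.4 → 188°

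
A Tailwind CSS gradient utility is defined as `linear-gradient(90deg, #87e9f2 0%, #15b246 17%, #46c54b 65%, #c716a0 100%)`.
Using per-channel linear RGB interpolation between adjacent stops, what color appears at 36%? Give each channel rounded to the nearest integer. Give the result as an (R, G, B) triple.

36% lies between the 17% and 65% stops, so the local fraction is t = (36 − 17)/(65 − 17) = 19/48 ≈ 0.3958.
#15b246 → (21, 178, 70); #46c54b → (70, 197, 75).
R = 21 + 0.3958 × (70 − 21) = 40.394 → 40
G = 178 + 0.3958 × (197 − 178) = 185.52 → 186
B = 70 + 0.3958 × (75 − 70) = 71.979 → 72

(40, 186, 72)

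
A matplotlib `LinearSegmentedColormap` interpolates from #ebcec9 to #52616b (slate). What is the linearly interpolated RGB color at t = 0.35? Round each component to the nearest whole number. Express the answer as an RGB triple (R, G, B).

#ebcec9 → (235, 206, 201); #52616b → (82, 97, 107).
R = 235 + 0.35 × (82 − 235) = 235 + 0.35 × -153 = 181.45 → 181
G = 206 + 0.35 × (97 − 206) = 206 + 0.35 × -109 = 167.85 → 168
B = 201 + 0.35 × (107 − 201) = 201 + 0.35 × -94 = 168.1 → 168

(181, 168, 168)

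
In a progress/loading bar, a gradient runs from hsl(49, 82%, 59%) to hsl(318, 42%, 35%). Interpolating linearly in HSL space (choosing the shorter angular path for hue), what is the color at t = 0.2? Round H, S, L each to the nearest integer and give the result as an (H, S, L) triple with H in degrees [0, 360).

(31, 74, 54)

Hue: 318 − 49 = 269°, but |269| > 180 so the shorter arc goes the other way: Δh = 269 − 360 = -91°.
H = 49 + 0.2 × (-91) = 30.8 → 31°
S = 82 + 0.2 × (42 − 82) = 74 → 74%
L = 59 + 0.2 × (35 − 59) = 54.2 → 54%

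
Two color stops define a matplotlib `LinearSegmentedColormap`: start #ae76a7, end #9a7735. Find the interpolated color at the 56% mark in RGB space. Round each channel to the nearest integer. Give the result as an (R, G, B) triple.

(163, 119, 103)

#ae76a7 → (174, 118, 167); #9a7735 → (154, 119, 53).
56% corresponds to t = 0.56.
R = 174 + 0.56 × (154 − 174) = 174 + 0.56 × -20 = 162.8 → 163
G = 118 + 0.56 × (119 − 118) = 118 + 0.56 × 1 = 118.56 → 119
B = 167 + 0.56 × (53 − 167) = 167 + 0.56 × -114 = 103.16 → 103
So the blended color is (163, 119, 103), about #a37767.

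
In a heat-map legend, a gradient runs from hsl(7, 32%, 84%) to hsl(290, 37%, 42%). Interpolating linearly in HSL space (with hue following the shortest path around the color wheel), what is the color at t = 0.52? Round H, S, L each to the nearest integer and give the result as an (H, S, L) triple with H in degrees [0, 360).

Hue: 290 − 7 = 283°, but |283| > 180 so the shorter arc goes the other way: Δh = 283 − 360 = -77°.
H = 7 + 0.52 × (-77) = -33.04 → -33 → -33 mod 360 = 327°
S = 32 + 0.52 × (37 − 32) = 34.6 → 35%
L = 84 + 0.52 × (42 − 84) = 62.16 → 62%

(327, 35, 62)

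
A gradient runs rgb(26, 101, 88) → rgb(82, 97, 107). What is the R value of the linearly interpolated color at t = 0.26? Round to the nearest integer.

R = 26 + 0.26 × (82 − 26) = 40.56 → 41

41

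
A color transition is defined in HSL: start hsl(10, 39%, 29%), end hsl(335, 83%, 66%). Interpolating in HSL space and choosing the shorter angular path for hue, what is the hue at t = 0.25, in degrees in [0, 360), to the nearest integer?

1

Hue: 335 − 10 = 325°, but |325| > 180 so the shorter arc goes the other way: Δh = 325 − 360 = -35°.
H = 10 + 0.25 × (-35) = 1.25 → 1°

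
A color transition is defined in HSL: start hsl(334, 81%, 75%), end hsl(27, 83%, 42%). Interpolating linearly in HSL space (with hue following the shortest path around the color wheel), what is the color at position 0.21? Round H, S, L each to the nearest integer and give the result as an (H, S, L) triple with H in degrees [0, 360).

(345, 81, 68)

Hue: 27 − 334 = -307°, but |-307| > 180 so the shorter arc goes the other way: Δh = -307 + 360 = 53°.
H = 334 + 0.21 × (53) = 345.13 → 345°
S = 81 + 0.21 × (83 − 81) = 81.42 → 81%
L = 75 + 0.21 × (42 − 75) = 68.07 → 68%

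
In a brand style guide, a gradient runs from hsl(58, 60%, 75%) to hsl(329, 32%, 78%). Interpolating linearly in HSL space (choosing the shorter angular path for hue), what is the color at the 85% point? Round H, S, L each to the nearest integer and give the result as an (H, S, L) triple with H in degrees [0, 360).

(342, 36, 78)

Hue: 329 − 58 = 271°, but |271| > 180 so the shorter arc goes the other way: Δh = 271 − 360 = -89°.
H = 58 + 0.85 × (-89) = -17.65 → -18 → -18 mod 360 = 342°
S = 60 + 0.85 × (32 − 60) = 36.2 → 36%
L = 75 + 0.85 × (78 − 75) = 77.55 → 78%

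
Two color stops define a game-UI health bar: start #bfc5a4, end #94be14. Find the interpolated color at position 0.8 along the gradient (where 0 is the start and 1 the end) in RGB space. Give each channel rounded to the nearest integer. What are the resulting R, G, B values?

#bfc5a4 → (191, 197, 164); #94be14 → (148, 190, 20).
R = 191 + 0.8 × (148 − 191) = 191 + 0.8 × -43 = 156.6 → 157
G = 197 + 0.8 × (190 − 197) = 197 + 0.8 × -7 = 191.4 → 191
B = 164 + 0.8 × (20 − 164) = 164 + 0.8 × -144 = 48.8 → 49

(157, 191, 49)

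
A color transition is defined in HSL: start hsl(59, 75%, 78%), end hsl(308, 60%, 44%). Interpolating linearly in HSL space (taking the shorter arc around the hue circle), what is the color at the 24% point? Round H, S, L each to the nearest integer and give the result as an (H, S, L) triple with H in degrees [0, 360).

Hue: 308 − 59 = 249°, but |249| > 180 so the shorter arc goes the other way: Δh = 249 − 360 = -111°.
H = 59 + 0.24 × (-111) = 32.36 → 32°
S = 75 + 0.24 × (60 − 75) = 71.4 → 71%
L = 78 + 0.24 × (44 − 78) = 69.84 → 70%

(32, 71, 70)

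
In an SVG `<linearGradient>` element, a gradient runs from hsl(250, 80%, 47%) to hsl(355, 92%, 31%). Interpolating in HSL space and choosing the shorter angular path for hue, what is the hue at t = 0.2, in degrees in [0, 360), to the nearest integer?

271

Hue arc: Δh = 355 − 250 = 105° (|Δh| ≤ 180, already the shorter path).
H = 250 + 0.2 × (105) = 271 → 271°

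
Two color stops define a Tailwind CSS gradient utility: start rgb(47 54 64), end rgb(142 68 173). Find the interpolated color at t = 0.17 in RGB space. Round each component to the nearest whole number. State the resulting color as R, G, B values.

(63, 56, 83)

R = 47 + 0.17 × (142 − 47) = 47 + 0.17 × 95 = 63.15 → 63
G = 54 + 0.17 × (68 − 54) = 54 + 0.17 × 14 = 56.38 → 56
B = 64 + 0.17 × (173 − 64) = 64 + 0.17 × 109 = 82.53 → 83
So the blended color is (63, 56, 83), about #3f3853.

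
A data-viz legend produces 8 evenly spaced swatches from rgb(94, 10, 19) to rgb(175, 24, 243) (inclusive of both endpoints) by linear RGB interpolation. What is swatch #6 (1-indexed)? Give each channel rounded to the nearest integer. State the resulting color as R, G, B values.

With 8 swatches and endpoints inclusive, swatch 6 sits at t = (6 − 1)/(8 − 1) = 5/7 ≈ 0.7143.
R = 94 + 0.7143 × (175 − 94) = 151.858 → 152
G = 10 + 0.7143 × (24 − 10) = 20 → 20
B = 19 + 0.7143 × (243 − 19) = 179.003 → 179

(152, 20, 179)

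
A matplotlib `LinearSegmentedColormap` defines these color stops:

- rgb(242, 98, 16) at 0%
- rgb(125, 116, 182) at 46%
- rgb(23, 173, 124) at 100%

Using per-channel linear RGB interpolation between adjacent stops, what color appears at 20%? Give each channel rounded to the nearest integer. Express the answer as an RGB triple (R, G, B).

20% lies between the 0% and 46% stops, so the local fraction is t = (20 − 0)/(46 − 0) = 20/46 ≈ 0.4348.
R = 242 + 0.4348 × (125 − 242) = 191.128 → 191
G = 98 + 0.4348 × (116 − 98) = 105.826 → 106
B = 16 + 0.4348 × (182 − 16) = 88.177 → 88

(191, 106, 88)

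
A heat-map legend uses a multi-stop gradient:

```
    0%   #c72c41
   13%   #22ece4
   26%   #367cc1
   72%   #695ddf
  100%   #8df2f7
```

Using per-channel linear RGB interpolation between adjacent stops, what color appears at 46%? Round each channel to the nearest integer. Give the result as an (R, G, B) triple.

(76, 111, 206)

46% lies between the 26% and 72% stops, so the local fraction is t = (46 − 26)/(72 − 26) = 20/46 ≈ 0.4348.
#367cc1 → (54, 124, 193); #695ddf → (105, 93, 223).
R = 54 + 0.4348 × (105 − 54) = 76.175 → 76
G = 124 + 0.4348 × (93 − 124) = 110.521 → 111
B = 193 + 0.4348 × (223 − 193) = 206.044 → 206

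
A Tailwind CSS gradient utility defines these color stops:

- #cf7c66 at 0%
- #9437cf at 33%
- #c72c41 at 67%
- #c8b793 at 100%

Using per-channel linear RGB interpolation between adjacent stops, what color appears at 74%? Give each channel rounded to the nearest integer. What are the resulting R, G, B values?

(199, 73, 82)

74% lies between the 67% and 100% stops, so the local fraction is t = (74 − 67)/(100 − 67) = 7/33 ≈ 0.2121.
#c72c41 → (199, 44, 65); #c8b793 → (200, 183, 147).
R = 199 + 0.2121 × (200 − 199) = 199.212 → 199
G = 44 + 0.2121 × (183 − 44) = 73.482 → 73
B = 65 + 0.2121 × (147 − 65) = 82.392 → 82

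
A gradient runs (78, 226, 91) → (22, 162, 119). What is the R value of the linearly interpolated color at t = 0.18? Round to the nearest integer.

R = 78 + 0.18 × (22 − 78) = 67.92 → 68

68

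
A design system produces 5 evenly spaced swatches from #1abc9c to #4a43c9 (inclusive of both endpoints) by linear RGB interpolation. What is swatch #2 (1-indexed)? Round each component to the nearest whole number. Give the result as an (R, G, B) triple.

(38, 158, 167)

With 5 swatches and endpoints inclusive, swatch 2 sits at t = (2 − 1)/(5 − 1) = 1/4 ≈ 0.25.
#1abc9c → (26, 188, 156); #4a43c9 → (74, 67, 201).
R = 26 + 0.25 × (74 − 26) = 38 → 38
G = 188 + 0.25 × (67 − 188) = 157.75 → 158
B = 156 + 0.25 × (201 − 156) = 167.25 → 167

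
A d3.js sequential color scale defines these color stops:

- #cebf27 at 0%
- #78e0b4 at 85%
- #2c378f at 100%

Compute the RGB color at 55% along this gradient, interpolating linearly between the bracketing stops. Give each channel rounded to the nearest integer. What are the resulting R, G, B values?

55% lies between the 0% and 85% stops, so the local fraction is t = (55 − 0)/(85 − 0) = 55/85 ≈ 0.6471.
#cebf27 → (206, 191, 39); #78e0b4 → (120, 224, 180).
R = 206 + 0.6471 × (120 − 206) = 150.349 → 150
G = 191 + 0.6471 × (224 − 191) = 212.354 → 212
B = 39 + 0.6471 × (180 − 39) = 130.241 → 130

(150, 212, 130)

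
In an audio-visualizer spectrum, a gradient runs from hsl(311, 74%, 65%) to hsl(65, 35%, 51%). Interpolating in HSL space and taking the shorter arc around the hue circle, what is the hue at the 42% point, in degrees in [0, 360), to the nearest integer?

Hue: 65 − 311 = -246°, but |-246| > 180 so the shorter arc goes the other way: Δh = -246 + 360 = 114°.
H = 311 + 0.42 × (114) = 358.88 → 359°

359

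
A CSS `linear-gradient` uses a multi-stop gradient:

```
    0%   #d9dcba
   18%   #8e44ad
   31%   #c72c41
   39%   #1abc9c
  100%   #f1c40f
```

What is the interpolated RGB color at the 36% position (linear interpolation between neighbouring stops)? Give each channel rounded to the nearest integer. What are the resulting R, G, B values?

(91, 134, 122)

36% lies between the 31% and 39% stops, so the local fraction is t = (36 − 31)/(39 − 31) = 5/8 ≈ 0.625.
#c72c41 → (199, 44, 65); #1abc9c → (26, 188, 156).
R = 199 + 0.625 × (26 − 199) = 90.875 → 91
G = 44 + 0.625 × (188 − 44) = 134 → 134
B = 65 + 0.625 × (156 − 65) = 121.875 → 122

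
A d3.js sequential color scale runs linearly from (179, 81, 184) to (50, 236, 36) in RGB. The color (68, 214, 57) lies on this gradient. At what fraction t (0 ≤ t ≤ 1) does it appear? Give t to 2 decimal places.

Invert the lerp on the G channel (largest span, 155): t = (214 − 81) / (236 − 81) = 133/155 = 0.85806.
Check on R: (68 − 179)/(50 − 179) = 0.8605 ✓

0.86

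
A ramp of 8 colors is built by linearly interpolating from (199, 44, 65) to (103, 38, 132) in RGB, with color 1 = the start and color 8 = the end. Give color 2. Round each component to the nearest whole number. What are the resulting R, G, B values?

(185, 43, 75)

With 8 swatches and endpoints inclusive, swatch 2 sits at t = (2 − 1)/(8 − 1) = 1/7 ≈ 0.1429.
R = 199 + 0.1429 × (103 − 199) = 185.282 → 185
G = 44 + 0.1429 × (38 − 44) = 43.143 → 43
B = 65 + 0.1429 × (132 − 65) = 74.574 → 75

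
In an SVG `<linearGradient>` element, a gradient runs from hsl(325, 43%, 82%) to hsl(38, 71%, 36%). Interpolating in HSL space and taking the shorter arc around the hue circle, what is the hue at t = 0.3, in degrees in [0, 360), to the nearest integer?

Hue: 38 − 325 = -287°, but |-287| > 180 so the shorter arc goes the other way: Δh = -287 + 360 = 73°.
H = 325 + 0.3 × (73) = 346.9 → 347°

347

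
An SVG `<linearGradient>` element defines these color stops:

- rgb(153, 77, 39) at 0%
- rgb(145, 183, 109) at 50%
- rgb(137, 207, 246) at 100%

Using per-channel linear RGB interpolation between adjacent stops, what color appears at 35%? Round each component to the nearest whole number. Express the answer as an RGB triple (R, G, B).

(147, 151, 88)

35% lies between the 0% and 50% stops, so the local fraction is t = (35 − 0)/(50 − 0) = 35/50 ≈ 0.7.
R = 153 + 0.7 × (145 − 153) = 147.4 → 147
G = 77 + 0.7 × (183 − 77) = 151.2 → 151
B = 39 + 0.7 × (109 − 39) = 88 → 88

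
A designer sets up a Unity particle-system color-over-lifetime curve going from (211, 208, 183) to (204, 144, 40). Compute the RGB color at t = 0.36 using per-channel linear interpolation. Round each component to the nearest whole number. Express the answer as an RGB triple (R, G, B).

(208, 185, 132)

R = 211 + 0.36 × (204 − 211) = 211 + 0.36 × -7 = 208.48 → 208
G = 208 + 0.36 × (144 − 208) = 208 + 0.36 × -64 = 184.96 → 185
B = 183 + 0.36 × (40 − 183) = 183 + 0.36 × -143 = 131.52 → 132
So the blended color is (208, 185, 132), about #d0b984.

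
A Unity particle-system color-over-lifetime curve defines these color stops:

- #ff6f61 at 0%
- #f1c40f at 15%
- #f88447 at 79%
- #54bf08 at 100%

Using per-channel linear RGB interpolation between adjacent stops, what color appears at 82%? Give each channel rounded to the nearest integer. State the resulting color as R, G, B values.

82% lies between the 79% and 100% stops, so the local fraction is t = (82 − 79)/(100 − 79) = 3/21 ≈ 0.1429.
#f88447 → (248, 132, 71); #54bf08 → (84, 191, 8).
R = 248 + 0.1429 × (84 − 248) = 224.564 → 225
G = 132 + 0.1429 × (191 − 132) = 140.431 → 140
B = 71 + 0.1429 × (8 − 71) = 61.997 → 62

(225, 140, 62)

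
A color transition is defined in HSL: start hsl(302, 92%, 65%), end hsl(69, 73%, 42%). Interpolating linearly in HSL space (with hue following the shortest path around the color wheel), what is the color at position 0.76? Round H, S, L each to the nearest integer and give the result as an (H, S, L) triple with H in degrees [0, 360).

(39, 78, 48)

Hue: 69 − 302 = -233°, but |-233| > 180 so the shorter arc goes the other way: Δh = -233 + 360 = 127°.
H = 302 + 0.76 × (127) = 398.52 → 399 → 399 mod 360 = 39°
S = 92 + 0.76 × (73 − 92) = 77.56 → 78%
L = 65 + 0.76 × (42 − 65) = 47.52 → 48%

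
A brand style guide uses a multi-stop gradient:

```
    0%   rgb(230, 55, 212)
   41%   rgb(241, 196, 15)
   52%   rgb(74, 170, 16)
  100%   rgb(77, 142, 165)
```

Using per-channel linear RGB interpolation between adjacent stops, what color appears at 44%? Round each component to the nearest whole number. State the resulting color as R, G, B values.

(195, 189, 15)

44% lies between the 41% and 52% stops, so the local fraction is t = (44 − 41)/(52 − 41) = 3/11 ≈ 0.2727.
R = 241 + 0.2727 × (74 − 241) = 195.459 → 195
G = 196 + 0.2727 × (170 − 196) = 188.91 → 189
B = 15 + 0.2727 × (16 − 15) = 15.273 → 15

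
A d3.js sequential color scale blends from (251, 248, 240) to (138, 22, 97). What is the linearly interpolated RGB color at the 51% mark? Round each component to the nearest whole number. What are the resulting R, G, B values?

(193, 133, 167)

51% corresponds to t = 0.51.
R = 251 + 0.51 × (138 − 251) = 251 + 0.51 × -113 = 193.37 → 193
G = 248 + 0.51 × (22 − 248) = 248 + 0.51 × -226 = 132.74 → 133
B = 240 + 0.51 × (97 − 240) = 240 + 0.51 × -143 = 167.07 → 167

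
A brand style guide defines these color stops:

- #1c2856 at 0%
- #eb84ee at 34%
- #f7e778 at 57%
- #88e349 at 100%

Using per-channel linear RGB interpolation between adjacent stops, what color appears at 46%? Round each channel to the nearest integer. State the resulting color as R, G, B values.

(241, 184, 176)

46% lies between the 34% and 57% stops, so the local fraction is t = (46 − 34)/(57 − 34) = 12/23 ≈ 0.5217.
#eb84ee → (235, 132, 238); #f7e778 → (247, 231, 120).
R = 235 + 0.5217 × (247 − 235) = 241.26 → 241
G = 132 + 0.5217 × (231 − 132) = 183.648 → 184
B = 238 + 0.5217 × (120 − 238) = 176.439 → 176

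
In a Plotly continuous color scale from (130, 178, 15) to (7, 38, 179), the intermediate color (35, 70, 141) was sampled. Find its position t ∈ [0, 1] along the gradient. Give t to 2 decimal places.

Invert the lerp on the B channel (largest span, 164): t = (141 − 15) / (179 − 15) = 126/164 = 0.76829.
Check on R: (35 − 130)/(7 − 130) = 0.7724 ✓

0.77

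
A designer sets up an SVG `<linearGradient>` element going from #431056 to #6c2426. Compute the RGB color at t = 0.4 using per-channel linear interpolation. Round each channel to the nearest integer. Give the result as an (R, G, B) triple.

(83, 24, 67)

#431056 → (67, 16, 86); #6c2426 → (108, 36, 38).
R = 67 + 0.4 × (108 − 67) = 67 + 0.4 × 41 = 83.4 → 83
G = 16 + 0.4 × (36 − 16) = 16 + 0.4 × 20 = 24 → 24
B = 86 + 0.4 × (38 − 86) = 86 + 0.4 × -48 = 66.8 → 67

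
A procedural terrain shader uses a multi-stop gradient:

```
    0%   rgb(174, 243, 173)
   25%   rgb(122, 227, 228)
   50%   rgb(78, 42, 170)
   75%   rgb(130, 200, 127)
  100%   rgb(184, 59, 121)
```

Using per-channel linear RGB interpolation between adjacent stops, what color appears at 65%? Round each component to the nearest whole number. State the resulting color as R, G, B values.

(109, 137, 144)

65% lies between the 50% and 75% stops, so the local fraction is t = (65 − 50)/(75 − 50) = 15/25 ≈ 0.6.
R = 78 + 0.6 × (130 − 78) = 109.2 → 109
G = 42 + 0.6 × (200 − 42) = 136.8 → 137
B = 170 + 0.6 × (127 − 170) = 144.2 → 144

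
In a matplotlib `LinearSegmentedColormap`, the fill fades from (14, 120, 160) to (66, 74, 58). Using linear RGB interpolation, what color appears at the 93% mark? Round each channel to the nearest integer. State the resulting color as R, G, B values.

(62, 77, 65)

93% corresponds to t = 0.93.
R = 14 + 0.93 × (66 − 14) = 14 + 0.93 × 52 = 62.36 → 62
G = 120 + 0.93 × (74 − 120) = 120 + 0.93 × -46 = 77.22 → 77
B = 160 + 0.93 × (58 − 160) = 160 + 0.93 × -102 = 65.14 → 65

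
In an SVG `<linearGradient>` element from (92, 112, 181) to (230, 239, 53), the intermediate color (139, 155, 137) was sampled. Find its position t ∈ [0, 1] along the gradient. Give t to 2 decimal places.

Invert the lerp on the R channel (largest span, 138): t = (139 − 92) / (230 − 92) = 47/138 = 0.34058.
Check on G: (155 − 112)/(239 − 112) = 0.3386 ✓

0.34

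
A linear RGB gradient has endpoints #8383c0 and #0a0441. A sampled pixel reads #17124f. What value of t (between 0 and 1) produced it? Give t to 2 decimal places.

Invert the lerp on the G channel (largest span, 127): t = (18 − 131) / (4 − 131) = -113/-127 = 0.88976.
Check on R: (23 − 131)/(10 − 131) = 0.8926 ✓

0.89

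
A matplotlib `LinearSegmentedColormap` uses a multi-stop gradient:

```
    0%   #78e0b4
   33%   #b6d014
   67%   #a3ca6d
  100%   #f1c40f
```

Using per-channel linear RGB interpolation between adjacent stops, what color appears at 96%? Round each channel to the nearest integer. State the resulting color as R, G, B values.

(232, 197, 26)

96% lies between the 67% and 100% stops, so the local fraction is t = (96 − 67)/(100 − 67) = 29/33 ≈ 0.8788.
#a3ca6d → (163, 202, 109); #f1c40f → (241, 196, 15).
R = 163 + 0.8788 × (241 − 163) = 231.546 → 232
G = 202 + 0.8788 × (196 − 202) = 196.727 → 197
B = 109 + 0.8788 × (15 − 109) = 26.393 → 26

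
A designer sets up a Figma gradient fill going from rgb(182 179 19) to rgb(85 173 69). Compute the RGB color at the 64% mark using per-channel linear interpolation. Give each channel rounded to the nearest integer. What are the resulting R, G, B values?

64% corresponds to t = 0.64.
R = 182 + 0.64 × (85 − 182) = 182 + 0.64 × -97 = 119.92 → 120
G = 179 + 0.64 × (173 − 179) = 179 + 0.64 × -6 = 175.16 → 175
B = 19 + 0.64 × (69 − 19) = 19 + 0.64 × 50 = 51 → 51

(120, 175, 51)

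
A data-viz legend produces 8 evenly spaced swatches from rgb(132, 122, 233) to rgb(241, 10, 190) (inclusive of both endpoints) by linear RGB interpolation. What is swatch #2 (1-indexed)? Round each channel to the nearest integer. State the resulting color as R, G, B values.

With 8 swatches and endpoints inclusive, swatch 2 sits at t = (2 − 1)/(8 − 1) = 1/7 ≈ 0.1429.
R = 132 + 0.1429 × (241 − 132) = 147.576 → 148
G = 122 + 0.1429 × (10 − 122) = 105.995 → 106
B = 233 + 0.1429 × (190 − 233) = 226.855 → 227

(148, 106, 227)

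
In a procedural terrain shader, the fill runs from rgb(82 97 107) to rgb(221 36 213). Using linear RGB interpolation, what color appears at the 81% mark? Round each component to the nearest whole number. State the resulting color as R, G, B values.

81% corresponds to t = 0.81.
R = 82 + 0.81 × (221 − 82) = 82 + 0.81 × 139 = 194.59 → 195
G = 97 + 0.81 × (36 − 97) = 97 + 0.81 × -61 = 47.59 → 48
B = 107 + 0.81 × (213 − 107) = 107 + 0.81 × 106 = 192.86 → 193
So the blended color is (195, 48, 193), about #c330c1.

(195, 48, 193)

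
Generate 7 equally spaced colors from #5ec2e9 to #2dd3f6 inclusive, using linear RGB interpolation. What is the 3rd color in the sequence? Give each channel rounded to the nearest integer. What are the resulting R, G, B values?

With 7 swatches and endpoints inclusive, swatch 3 sits at t = (3 − 1)/(7 − 1) = 2/6 ≈ 0.3333.
#5ec2e9 → (94, 194, 233); #2dd3f6 → (45, 211, 246).
R = 94 + 0.3333 × (45 − 94) = 77.668 → 78
G = 194 + 0.3333 × (211 − 194) = 199.666 → 200
B = 233 + 0.3333 × (246 − 233) = 237.333 → 237

(78, 200, 237)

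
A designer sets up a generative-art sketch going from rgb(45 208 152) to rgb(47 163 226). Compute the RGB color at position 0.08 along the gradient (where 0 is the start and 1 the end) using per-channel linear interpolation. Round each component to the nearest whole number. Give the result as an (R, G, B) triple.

R = 45 + 0.08 × (47 − 45) = 45 + 0.08 × 2 = 45.16 → 45
G = 208 + 0.08 × (163 − 208) = 208 + 0.08 × -45 = 204.4 → 204
B = 152 + 0.08 × (226 − 152) = 152 + 0.08 × 74 = 157.92 → 158

(45, 204, 158)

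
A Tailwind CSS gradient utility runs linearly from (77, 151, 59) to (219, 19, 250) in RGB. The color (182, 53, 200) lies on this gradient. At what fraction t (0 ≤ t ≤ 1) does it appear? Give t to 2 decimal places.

0.74

Invert the lerp on the B channel (largest span, 191): t = (200 − 59) / (250 − 59) = 141/191 = 0.73822.
Check on R: (182 − 77)/(219 − 77) = 0.7394 ✓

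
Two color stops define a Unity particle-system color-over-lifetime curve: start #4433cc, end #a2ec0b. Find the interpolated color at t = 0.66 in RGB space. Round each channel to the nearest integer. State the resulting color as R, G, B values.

#4433cc → (68, 51, 204); #a2ec0b → (162, 236, 11).
R = 68 + 0.66 × (162 − 68) = 68 + 0.66 × 94 = 130.04 → 130
G = 51 + 0.66 × (236 − 51) = 51 + 0.66 × 185 = 173.1 → 173
B = 204 + 0.66 × (11 − 204) = 204 + 0.66 × -193 = 76.62 → 77

(130, 173, 77)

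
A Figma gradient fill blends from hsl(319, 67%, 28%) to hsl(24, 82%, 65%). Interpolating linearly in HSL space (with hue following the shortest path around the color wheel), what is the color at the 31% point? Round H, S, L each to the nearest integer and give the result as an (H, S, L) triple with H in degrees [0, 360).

(339, 72, 39)

Hue: 24 − 319 = -295°, but |-295| > 180 so the shorter arc goes the other way: Δh = -295 + 360 = 65°.
H = 319 + 0.31 × (65) = 339.15 → 339°
S = 67 + 0.31 × (82 − 67) = 71.65 → 72%
L = 28 + 0.31 × (65 − 28) = 39.47 → 39%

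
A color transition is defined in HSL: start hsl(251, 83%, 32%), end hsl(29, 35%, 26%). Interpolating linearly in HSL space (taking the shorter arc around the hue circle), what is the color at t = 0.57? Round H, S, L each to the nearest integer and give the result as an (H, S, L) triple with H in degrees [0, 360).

Hue: 29 − 251 = -222°, but |-222| > 180 so the shorter arc goes the other way: Δh = -222 + 360 = 138°.
H = 251 + 0.57 × (138) = 329.66 → 330°
S = 83 + 0.57 × (35 − 83) = 55.64 → 56%
L = 32 + 0.57 × (26 − 32) = 28.58 → 29%

(330, 56, 29)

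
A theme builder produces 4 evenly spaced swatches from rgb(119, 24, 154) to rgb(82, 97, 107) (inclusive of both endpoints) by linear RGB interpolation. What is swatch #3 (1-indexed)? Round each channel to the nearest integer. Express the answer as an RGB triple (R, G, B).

(94, 73, 123)

With 4 swatches and endpoints inclusive, swatch 3 sits at t = (3 − 1)/(4 − 1) = 2/3 ≈ 0.6667.
R = 119 + 0.6667 × (82 − 119) = 94.332 → 94
G = 24 + 0.6667 × (97 − 24) = 72.669 → 73
B = 154 + 0.6667 × (107 − 154) = 122.665 → 123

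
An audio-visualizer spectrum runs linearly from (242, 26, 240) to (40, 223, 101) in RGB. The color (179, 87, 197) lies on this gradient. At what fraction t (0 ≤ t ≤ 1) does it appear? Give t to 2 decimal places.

Invert the lerp on the R channel (largest span, 202): t = (179 − 242) / (40 − 242) = -63/-202 = 0.31188.
Check on G: (87 − 26)/(223 − 26) = 0.3096 ✓

0.31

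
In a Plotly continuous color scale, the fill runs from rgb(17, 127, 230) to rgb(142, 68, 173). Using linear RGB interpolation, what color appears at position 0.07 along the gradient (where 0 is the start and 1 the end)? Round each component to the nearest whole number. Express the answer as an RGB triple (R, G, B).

R = 17 + 0.07 × (142 − 17) = 17 + 0.07 × 125 = 25.75 → 26
G = 127 + 0.07 × (68 − 127) = 127 + 0.07 × -59 = 122.87 → 123
B = 230 + 0.07 × (173 − 230) = 230 + 0.07 × -57 = 226.01 → 226

(26, 123, 226)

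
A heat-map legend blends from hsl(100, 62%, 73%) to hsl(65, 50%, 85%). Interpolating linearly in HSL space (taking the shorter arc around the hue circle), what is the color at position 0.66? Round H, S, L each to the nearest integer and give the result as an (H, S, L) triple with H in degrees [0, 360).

(77, 54, 81)

Hue arc: Δh = 65 − 100 = -35° (|Δh| ≤ 180, already the shorter path).
H = 100 + 0.66 × (-35) = 76.9 → 77°
S = 62 + 0.66 × (50 − 62) = 54.08 → 54%
L = 73 + 0.66 × (85 − 73) = 80.92 → 81%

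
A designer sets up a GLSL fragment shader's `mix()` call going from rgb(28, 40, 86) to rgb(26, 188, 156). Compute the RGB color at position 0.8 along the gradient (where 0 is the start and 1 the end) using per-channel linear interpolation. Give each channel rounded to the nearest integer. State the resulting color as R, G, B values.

R = 28 + 0.8 × (26 − 28) = 28 + 0.8 × -2 = 26.4 → 26
G = 40 + 0.8 × (188 − 40) = 40 + 0.8 × 148 = 158.4 → 158
B = 86 + 0.8 × (156 − 86) = 86 + 0.8 × 70 = 142 → 142

(26, 158, 142)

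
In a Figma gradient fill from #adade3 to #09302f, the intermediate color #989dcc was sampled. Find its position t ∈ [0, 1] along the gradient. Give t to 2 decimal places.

Invert the lerp on the B channel (largest span, 180): t = (204 − 227) / (47 − 227) = -23/-180 = 0.12778.
Check on R: (152 − 173)/(9 − 173) = 0.128 ✓

0.13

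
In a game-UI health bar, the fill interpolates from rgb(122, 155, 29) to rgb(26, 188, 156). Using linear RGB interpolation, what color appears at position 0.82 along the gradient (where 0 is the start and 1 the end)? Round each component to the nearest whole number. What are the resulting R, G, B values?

(43, 182, 133)

R = 122 + 0.82 × (26 − 122) = 122 + 0.82 × -96 = 43.28 → 43
G = 155 + 0.82 × (188 − 155) = 155 + 0.82 × 33 = 182.06 → 182
B = 29 + 0.82 × (156 − 29) = 29 + 0.82 × 127 = 133.14 → 133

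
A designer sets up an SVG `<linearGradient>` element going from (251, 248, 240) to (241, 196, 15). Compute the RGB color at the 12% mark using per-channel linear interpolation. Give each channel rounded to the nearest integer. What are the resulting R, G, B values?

(250, 242, 213)

12% corresponds to t = 0.12.
R = 251 + 0.12 × (241 − 251) = 251 + 0.12 × -10 = 249.8 → 250
G = 248 + 0.12 × (196 − 248) = 248 + 0.12 × -52 = 241.76 → 242
B = 240 + 0.12 × (15 − 240) = 240 + 0.12 × -225 = 213 → 213
So the blended color is (250, 242, 213), about #faf2d5.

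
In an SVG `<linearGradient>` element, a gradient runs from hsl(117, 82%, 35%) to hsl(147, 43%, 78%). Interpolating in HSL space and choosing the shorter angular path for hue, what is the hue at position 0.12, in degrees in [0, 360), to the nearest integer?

Hue arc: Δh = 147 − 117 = 30° (|Δh| ≤ 180, already the shorter path).
H = 117 + 0.12 × (30) = 120.6 → 121°

121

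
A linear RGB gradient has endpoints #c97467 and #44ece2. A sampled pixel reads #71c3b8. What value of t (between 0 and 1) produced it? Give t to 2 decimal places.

0.66

Invert the lerp on the R channel (largest span, 133): t = (113 − 201) / (68 − 201) = -88/-133 = 0.66165.
Check on G: (195 − 116)/(236 − 116) = 0.6583 ✓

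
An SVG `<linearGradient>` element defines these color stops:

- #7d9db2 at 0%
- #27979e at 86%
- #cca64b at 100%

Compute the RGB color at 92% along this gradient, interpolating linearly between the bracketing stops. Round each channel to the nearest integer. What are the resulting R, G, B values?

(110, 157, 122)

92% lies between the 86% and 100% stops, so the local fraction is t = (92 − 86)/(100 − 86) = 6/14 ≈ 0.4286.
#27979e → (39, 151, 158); #cca64b → (204, 166, 75).
R = 39 + 0.4286 × (204 − 39) = 109.719 → 110
G = 151 + 0.4286 × (166 − 151) = 157.429 → 157
B = 158 + 0.4286 × (75 − 158) = 122.426 → 122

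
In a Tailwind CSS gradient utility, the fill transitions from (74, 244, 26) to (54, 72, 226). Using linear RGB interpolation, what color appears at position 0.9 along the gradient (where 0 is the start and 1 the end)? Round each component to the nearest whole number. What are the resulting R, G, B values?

R = 74 + 0.9 × (54 − 74) = 74 + 0.9 × -20 = 56 → 56
G = 244 + 0.9 × (72 − 244) = 244 + 0.9 × -172 = 89.2 → 89
B = 26 + 0.9 × (226 − 26) = 26 + 0.9 × 200 = 206 → 206
So the blended color is (56, 89, 206), about #3859ce.

(56, 89, 206)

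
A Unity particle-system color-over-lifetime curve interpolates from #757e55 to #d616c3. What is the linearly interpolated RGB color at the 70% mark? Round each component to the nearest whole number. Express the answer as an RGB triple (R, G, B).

#757e55 → (117, 126, 85); #d616c3 → (214, 22, 195).
70% corresponds to t = 0.7.
R = 117 + 0.7 × (214 − 117) = 117 + 0.7 × 97 = 184.9 → 185
G = 126 + 0.7 × (22 − 126) = 126 + 0.7 × -104 = 53.2 → 53
B = 85 + 0.7 × (195 − 85) = 85 + 0.7 × 110 = 162 → 162

(185, 53, 162)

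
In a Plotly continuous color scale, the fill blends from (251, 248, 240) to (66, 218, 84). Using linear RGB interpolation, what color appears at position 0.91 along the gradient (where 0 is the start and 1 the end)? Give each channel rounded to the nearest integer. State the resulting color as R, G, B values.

(83, 221, 98)

R = 251 + 0.91 × (66 − 251) = 251 + 0.91 × -185 = 82.65 → 83
G = 248 + 0.91 × (218 − 248) = 248 + 0.91 × -30 = 220.7 → 221
B = 240 + 0.91 × (84 − 240) = 240 + 0.91 × -156 = 98.04 → 98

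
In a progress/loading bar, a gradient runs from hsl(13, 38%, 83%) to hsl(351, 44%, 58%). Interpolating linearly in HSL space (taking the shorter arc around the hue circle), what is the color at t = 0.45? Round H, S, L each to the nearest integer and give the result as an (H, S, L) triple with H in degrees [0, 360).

(3, 41, 72)

Hue: 351 − 13 = 338°, but |338| > 180 so the shorter arc goes the other way: Δh = 338 − 360 = -22°.
H = 13 + 0.45 × (-22) = 3.1 → 3°
S = 38 + 0.45 × (44 − 38) = 40.7 → 41%
L = 83 + 0.45 × (58 − 83) = 71.75 → 72%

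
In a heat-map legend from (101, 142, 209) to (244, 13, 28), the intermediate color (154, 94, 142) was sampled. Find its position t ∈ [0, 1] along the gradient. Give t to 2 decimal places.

0.37

Invert the lerp on the B channel (largest span, 181): t = (142 − 209) / (28 − 209) = -67/-181 = 0.37017.
Check on R: (154 − 101)/(244 − 101) = 0.3706 ✓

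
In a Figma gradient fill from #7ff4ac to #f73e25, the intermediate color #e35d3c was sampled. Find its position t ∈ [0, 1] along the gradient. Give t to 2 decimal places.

0.83

Invert the lerp on the G channel (largest span, 182): t = (93 − 244) / (62 − 244) = -151/-182 = 0.82967.
Check on R: (227 − 127)/(247 − 127) = 0.8333 ✓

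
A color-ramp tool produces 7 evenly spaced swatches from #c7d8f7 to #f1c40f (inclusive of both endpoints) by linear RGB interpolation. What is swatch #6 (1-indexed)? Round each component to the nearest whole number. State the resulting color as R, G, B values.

With 7 swatches and endpoints inclusive, swatch 6 sits at t = (6 − 1)/(7 − 1) = 5/6 ≈ 0.8333.
#c7d8f7 → (199, 216, 247); #f1c40f → (241, 196, 15).
R = 199 + 0.8333 × (241 − 199) = 233.999 → 234
G = 216 + 0.8333 × (196 − 216) = 199.334 → 199
B = 247 + 0.8333 × (15 − 247) = 53.674 → 54

(234, 199, 54)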